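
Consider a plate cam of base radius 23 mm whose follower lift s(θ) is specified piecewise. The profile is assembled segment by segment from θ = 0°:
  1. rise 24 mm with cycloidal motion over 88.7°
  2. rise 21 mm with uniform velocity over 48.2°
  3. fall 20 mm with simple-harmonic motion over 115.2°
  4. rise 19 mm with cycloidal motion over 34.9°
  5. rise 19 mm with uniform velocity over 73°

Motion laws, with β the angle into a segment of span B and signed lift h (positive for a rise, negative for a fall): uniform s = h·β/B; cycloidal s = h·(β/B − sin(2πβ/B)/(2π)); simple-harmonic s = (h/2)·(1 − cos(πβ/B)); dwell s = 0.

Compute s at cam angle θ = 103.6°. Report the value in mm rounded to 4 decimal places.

seg 1 [0°–88.7°] cycloidal, h=24: full span → s += 24 → s = 24.0000
seg 2 [88.7°–136.9°] uniform, h=21: θ=103.6° here. β=14.9, B=48.2. 21·14.9/48.2 = 6.4917 → s = 30.4917

30.4917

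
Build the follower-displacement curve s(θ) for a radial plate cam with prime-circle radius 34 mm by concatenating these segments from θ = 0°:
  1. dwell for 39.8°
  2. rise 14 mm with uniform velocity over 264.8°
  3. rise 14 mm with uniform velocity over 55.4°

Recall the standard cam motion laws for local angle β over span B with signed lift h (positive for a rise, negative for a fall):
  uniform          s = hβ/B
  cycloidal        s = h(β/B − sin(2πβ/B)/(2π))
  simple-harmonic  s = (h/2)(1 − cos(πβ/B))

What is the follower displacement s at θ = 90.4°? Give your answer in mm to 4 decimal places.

seg 1 [0°–39.8°] dwell: s stays 0.0000
seg 2 [39.8°–304.6°] uniform, h=14: θ=90.4° here. β=50.6, B=264.8. 14·50.6/264.8 = 2.6752 → s = 2.6752

2.6752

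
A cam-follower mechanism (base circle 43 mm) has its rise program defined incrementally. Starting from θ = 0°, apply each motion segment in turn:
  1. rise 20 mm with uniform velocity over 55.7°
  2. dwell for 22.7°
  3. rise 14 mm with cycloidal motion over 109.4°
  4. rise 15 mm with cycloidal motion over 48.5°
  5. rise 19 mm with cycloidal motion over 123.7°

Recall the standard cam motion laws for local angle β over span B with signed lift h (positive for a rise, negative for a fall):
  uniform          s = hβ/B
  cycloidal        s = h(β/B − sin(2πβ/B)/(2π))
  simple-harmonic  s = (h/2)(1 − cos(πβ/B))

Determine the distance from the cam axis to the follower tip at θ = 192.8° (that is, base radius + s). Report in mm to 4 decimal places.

seg 1 [0°–55.7°] uniform, h=20: full span → s += 20 → s = 20.0000
seg 2 [55.7°–78.4°] dwell: s stays 20.0000
seg 3 [78.4°–187.8°] cycloidal, h=14: full span → s += 14 → s = 34.0000
seg 4 [187.8°–236.3°] cycloidal, h=15: θ=192.8° here. β=5, B=48.5. 15·(0.1031 − sin(2π·0.1031)/(2π)) = 0.1059 → s = 34.1059
radial distance = base radius + s = 43 + 34.1059 = 77.1059

77.1059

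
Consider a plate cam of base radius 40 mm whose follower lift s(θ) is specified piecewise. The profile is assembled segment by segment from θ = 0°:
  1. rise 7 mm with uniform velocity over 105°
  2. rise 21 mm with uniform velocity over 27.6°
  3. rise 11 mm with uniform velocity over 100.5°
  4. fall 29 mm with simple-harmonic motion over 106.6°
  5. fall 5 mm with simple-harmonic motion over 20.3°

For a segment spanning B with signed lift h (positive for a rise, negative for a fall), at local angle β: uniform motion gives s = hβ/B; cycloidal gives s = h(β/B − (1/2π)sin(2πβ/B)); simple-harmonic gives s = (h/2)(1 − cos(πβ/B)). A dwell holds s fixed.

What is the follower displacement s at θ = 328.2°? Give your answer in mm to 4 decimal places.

seg 1 [0°–105°] uniform, h=7: full span → s += 7 → s = 7.0000
seg 2 [105°–132.6°] uniform, h=21: full span → s += 21 → s = 28.0000
seg 3 [132.6°–233.1°] uniform, h=11: full span → s += 11 → s = 39.0000
seg 4 [233.1°–339.7°] simple-harmonic, h=-29: θ=328.2° here. β=95.1, B=106.6. -29/2·(1 − cos(π·0.8921)) = -28.1752 → s = 10.8248

10.8248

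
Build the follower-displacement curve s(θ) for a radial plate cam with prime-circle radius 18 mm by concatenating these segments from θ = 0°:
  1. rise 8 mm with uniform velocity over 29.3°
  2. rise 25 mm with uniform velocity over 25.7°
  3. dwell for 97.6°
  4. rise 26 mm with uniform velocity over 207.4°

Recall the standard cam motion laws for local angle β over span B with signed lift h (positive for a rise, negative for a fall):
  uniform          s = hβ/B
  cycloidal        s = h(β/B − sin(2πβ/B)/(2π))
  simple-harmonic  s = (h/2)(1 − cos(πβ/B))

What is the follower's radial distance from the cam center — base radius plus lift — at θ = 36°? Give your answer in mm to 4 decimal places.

seg 1 [0°–29.3°] uniform, h=8: full span → s += 8 → s = 8.0000
seg 2 [29.3°–55°] uniform, h=25: θ=36° here. β=6.7, B=25.7. 25·6.7/25.7 = 6.5175 → s = 14.5175
radial distance = base radius + s = 18 + 14.5175 = 32.5175

32.5175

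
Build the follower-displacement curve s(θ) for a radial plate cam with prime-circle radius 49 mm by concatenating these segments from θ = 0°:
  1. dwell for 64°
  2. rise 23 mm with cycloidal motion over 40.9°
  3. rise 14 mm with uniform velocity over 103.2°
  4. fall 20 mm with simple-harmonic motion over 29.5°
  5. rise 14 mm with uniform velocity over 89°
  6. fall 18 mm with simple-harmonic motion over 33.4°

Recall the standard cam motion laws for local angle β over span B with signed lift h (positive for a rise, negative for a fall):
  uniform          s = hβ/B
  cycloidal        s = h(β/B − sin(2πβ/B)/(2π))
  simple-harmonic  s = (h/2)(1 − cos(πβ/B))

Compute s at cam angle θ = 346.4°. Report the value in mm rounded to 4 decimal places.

seg 1 [0°–64°] dwell: s stays 0.0000
seg 2 [64°–104.9°] cycloidal, h=23: full span → s += 23 → s = 23.0000
seg 3 [104.9°–208.1°] uniform, h=14: full span → s += 14 → s = 37.0000
seg 4 [208.1°–237.6°] simple-harmonic, h=-20: full span → s += -20 → s = 17.0000
seg 5 [237.6°–326.6°] uniform, h=14: full span → s += 14 → s = 31.0000
seg 6 [326.6°–360°] simple-harmonic, h=-18: θ=346.4° here. β=19.8, B=33.4. -18/2·(1 − cos(π·0.5928)) = -11.5872 → s = 19.4128

19.4128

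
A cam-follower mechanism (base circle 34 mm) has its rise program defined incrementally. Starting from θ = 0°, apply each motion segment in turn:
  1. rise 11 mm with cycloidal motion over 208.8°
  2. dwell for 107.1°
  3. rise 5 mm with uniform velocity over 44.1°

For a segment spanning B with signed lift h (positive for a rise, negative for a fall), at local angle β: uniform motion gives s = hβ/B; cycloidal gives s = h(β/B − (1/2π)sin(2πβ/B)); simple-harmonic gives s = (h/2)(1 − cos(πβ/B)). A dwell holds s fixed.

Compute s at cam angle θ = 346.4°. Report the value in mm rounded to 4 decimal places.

seg 1 [0°–208.8°] cycloidal, h=11: full span → s += 11 → s = 11.0000
seg 2 [208.8°–315.9°] dwell: s stays 11.0000
seg 3 [315.9°–360°] uniform, h=5: θ=346.4° here. β=30.5, B=44.1. 5·30.5/44.1 = 3.4580 → s = 14.4580

14.4580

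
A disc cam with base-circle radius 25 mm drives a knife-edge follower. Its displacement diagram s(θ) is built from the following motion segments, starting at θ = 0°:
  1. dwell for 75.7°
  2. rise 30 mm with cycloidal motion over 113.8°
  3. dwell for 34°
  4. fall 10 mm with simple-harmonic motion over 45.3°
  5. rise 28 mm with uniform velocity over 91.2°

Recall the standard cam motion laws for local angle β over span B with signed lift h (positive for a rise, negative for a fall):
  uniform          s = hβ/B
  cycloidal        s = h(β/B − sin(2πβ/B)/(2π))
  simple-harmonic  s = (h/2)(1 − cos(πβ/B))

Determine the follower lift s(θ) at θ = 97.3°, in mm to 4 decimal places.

seg 1 [0°–75.7°] dwell: s stays 0.0000
seg 2 [75.7°–189.5°] cycloidal, h=30: θ=97.3° here. β=21.6, B=113.8. 30·(0.1898 − sin(2π·0.1898)/(2π)) = 1.2570 → s = 1.2570

1.2570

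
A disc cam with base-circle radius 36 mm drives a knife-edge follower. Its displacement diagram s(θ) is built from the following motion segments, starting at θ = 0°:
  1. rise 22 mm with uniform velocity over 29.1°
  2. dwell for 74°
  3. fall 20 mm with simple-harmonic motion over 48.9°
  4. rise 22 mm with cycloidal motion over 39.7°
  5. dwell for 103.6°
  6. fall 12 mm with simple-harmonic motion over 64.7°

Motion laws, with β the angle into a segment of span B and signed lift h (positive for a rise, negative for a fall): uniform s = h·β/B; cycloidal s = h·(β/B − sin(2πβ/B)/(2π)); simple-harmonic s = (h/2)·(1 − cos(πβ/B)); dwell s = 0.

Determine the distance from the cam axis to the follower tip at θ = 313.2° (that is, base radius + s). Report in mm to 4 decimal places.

seg 1 [0°–29.1°] uniform, h=22: full span → s += 22 → s = 22.0000
seg 2 [29.1°–103.1°] dwell: s stays 22.0000
seg 3 [103.1°–152°] simple-harmonic, h=-20: full span → s += -20 → s = 2.0000
seg 4 [152°–191.7°] cycloidal, h=22: full span → s += 22 → s = 24.0000
seg 5 [191.7°–295.3°] dwell: s stays 24.0000
seg 6 [295.3°–360°] simple-harmonic, h=-12: θ=313.2° here. β=17.9, B=64.7. -12/2·(1 − cos(π·0.2767)) = -2.1272 → s = 21.8728
radial distance = base radius + s = 36 + 21.8728 = 57.8728

57.8728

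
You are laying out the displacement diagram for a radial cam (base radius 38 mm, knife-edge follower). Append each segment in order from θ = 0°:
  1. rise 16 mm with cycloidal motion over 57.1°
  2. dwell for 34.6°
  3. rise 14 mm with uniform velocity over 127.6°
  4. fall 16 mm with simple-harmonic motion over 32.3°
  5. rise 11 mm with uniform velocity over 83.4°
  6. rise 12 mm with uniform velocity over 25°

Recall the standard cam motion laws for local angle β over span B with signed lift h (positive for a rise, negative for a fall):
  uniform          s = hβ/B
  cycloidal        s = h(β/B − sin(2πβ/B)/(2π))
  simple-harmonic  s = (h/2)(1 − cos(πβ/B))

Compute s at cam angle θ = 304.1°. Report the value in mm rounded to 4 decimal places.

seg 1 [0°–57.1°] cycloidal, h=16: full span → s += 16 → s = 16.0000
seg 2 [57.1°–91.7°] dwell: s stays 16.0000
seg 3 [91.7°–219.3°] uniform, h=14: full span → s += 14 → s = 30.0000
seg 4 [219.3°–251.6°] simple-harmonic, h=-16: full span → s += -16 → s = 14.0000
seg 5 [251.6°–335°] uniform, h=11: θ=304.1° here. β=52.5, B=83.4. 11·52.5/83.4 = 6.9245 → s = 20.9245

20.9245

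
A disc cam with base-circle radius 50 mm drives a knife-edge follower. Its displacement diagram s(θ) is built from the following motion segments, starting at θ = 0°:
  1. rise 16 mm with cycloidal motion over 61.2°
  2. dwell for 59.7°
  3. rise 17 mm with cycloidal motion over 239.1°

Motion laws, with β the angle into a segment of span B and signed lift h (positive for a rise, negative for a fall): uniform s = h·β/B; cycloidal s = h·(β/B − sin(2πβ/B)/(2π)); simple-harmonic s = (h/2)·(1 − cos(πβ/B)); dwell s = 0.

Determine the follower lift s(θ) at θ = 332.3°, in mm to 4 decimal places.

seg 1 [0°–61.2°] cycloidal, h=16: full span → s += 16 → s = 16.0000
seg 2 [61.2°–120.9°] dwell: s stays 16.0000
seg 3 [120.9°–360°] cycloidal, h=17: θ=332.3° here. β=211.4, B=239.1. 17·(0.8841 − sin(2π·0.8841)/(2π)) = 16.8306 → s = 32.8306

32.8306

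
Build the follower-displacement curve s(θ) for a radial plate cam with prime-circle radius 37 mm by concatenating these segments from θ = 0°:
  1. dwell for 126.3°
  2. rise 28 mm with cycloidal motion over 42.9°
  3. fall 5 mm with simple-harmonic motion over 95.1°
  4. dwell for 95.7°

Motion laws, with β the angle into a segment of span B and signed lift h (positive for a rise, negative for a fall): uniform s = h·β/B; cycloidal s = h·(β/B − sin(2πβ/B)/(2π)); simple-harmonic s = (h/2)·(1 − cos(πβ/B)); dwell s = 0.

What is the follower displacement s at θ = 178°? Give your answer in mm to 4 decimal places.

seg 1 [0°–126.3°] dwell: s stays 0.0000
seg 2 [126.3°–169.2°] cycloidal, h=28: full span → s += 28 → s = 28.0000
seg 3 [169.2°–264.3°] simple-harmonic, h=-5: θ=178° here. β=8.8, B=95.1. -5/2·(1 − cos(π·0.0925)) = -0.1049 → s = 27.8951

27.8951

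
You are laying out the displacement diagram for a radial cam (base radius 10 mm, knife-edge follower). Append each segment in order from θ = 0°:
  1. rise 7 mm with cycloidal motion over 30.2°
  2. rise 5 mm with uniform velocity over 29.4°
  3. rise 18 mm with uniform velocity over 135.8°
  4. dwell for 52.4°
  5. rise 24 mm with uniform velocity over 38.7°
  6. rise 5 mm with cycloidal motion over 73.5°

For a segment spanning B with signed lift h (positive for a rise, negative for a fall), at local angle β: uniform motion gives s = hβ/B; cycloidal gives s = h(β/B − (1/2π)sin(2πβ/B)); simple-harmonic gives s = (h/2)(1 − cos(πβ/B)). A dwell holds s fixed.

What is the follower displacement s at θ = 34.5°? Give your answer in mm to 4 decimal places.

seg 1 [0°–30.2°] cycloidal, h=7: full span → s += 7 → s = 7.0000
seg 2 [30.2°–59.6°] uniform, h=5: θ=34.5° here. β=4.3, B=29.4. 5·4.3/29.4 = 0.7313 → s = 7.7313

7.7313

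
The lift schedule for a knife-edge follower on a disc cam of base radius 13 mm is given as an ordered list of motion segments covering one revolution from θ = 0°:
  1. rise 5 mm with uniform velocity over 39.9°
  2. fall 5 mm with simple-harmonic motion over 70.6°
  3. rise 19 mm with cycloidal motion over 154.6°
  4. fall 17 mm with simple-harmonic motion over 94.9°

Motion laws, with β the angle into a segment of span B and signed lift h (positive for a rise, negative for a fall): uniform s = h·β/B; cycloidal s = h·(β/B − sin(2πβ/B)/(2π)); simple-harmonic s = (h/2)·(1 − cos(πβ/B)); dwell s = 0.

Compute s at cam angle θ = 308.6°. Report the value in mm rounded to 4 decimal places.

seg 1 [0°–39.9°] uniform, h=5: full span → s += 5 → s = 5.0000
seg 2 [39.9°–110.5°] simple-harmonic, h=-5: full span → s += -5 → s = 0.0000
seg 3 [110.5°–265.1°] cycloidal, h=19: full span → s += 19 → s = 19.0000
seg 4 [265.1°–360°] simple-harmonic, h=-17: θ=308.6° here. β=43.5, B=94.9. -17/2·(1 − cos(π·0.4584)) = -7.3917 → s = 11.6083

11.6083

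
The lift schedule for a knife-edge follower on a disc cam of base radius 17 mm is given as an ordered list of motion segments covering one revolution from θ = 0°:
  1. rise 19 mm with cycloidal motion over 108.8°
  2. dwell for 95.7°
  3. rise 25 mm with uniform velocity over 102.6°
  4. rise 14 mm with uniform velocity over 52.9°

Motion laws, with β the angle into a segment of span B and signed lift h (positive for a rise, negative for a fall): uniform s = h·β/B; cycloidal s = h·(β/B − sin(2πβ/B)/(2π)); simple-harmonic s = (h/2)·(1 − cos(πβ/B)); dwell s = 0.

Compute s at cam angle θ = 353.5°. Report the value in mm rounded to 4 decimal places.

seg 1 [0°–108.8°] cycloidal, h=19: full span → s += 19 → s = 19.0000
seg 2 [108.8°–204.5°] dwell: s stays 19.0000
seg 3 [204.5°–307.1°] uniform, h=25: full span → s += 25 → s = 44.0000
seg 4 [307.1°–360°] uniform, h=14: θ=353.5° here. β=46.4, B=52.9. 14·46.4/52.9 = 12.2798 → s = 56.2798

56.2798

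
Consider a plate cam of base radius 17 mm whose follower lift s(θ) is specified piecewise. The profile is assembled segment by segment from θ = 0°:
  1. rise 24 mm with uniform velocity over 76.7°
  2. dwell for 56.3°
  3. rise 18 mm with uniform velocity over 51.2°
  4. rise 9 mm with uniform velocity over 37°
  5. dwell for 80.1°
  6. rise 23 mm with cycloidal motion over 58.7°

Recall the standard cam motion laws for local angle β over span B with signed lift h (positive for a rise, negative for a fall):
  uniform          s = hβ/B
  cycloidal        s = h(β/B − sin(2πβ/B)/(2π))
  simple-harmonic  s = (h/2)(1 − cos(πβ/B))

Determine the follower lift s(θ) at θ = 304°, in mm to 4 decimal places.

seg 1 [0°–76.7°] uniform, h=24: full span → s += 24 → s = 24.0000
seg 2 [76.7°–133°] dwell: s stays 24.0000
seg 3 [133°–184.2°] uniform, h=18: full span → s += 18 → s = 42.0000
seg 4 [184.2°–221.2°] uniform, h=9: full span → s += 9 → s = 51.0000
seg 5 [221.2°–301.3°] dwell: s stays 51.0000
seg 6 [301.3°–360°] cycloidal, h=23: θ=304° here. β=2.7, B=58.7. 23·(0.0460 − sin(2π·0.0460)/(2π)) = 0.0147 → s = 51.0147

51.0147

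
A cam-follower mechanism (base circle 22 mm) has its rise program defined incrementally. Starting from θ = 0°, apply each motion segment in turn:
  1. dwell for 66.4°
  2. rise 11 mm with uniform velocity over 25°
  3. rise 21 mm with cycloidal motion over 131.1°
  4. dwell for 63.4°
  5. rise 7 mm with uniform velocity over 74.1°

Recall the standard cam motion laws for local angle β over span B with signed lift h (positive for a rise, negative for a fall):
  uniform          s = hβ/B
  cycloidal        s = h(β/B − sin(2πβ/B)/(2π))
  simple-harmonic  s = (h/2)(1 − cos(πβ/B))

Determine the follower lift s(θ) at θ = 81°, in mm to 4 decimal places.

seg 1 [0°–66.4°] dwell: s stays 0.0000
seg 2 [66.4°–91.4°] uniform, h=11: θ=81° here. β=14.6, B=25. 11·14.6/25 = 6.4240 → s = 6.4240

6.4240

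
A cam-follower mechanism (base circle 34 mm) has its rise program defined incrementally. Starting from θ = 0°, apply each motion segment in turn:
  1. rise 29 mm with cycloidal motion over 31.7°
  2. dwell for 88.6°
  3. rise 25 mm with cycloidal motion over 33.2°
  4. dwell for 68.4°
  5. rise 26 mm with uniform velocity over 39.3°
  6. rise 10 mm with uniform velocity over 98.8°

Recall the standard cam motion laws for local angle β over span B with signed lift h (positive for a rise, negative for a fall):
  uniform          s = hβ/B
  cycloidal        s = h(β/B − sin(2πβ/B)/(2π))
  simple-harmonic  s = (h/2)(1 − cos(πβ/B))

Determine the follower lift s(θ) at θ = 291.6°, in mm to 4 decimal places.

seg 1 [0°–31.7°] cycloidal, h=29: full span → s += 29 → s = 29.0000
seg 2 [31.7°–120.3°] dwell: s stays 29.0000
seg 3 [120.3°–153.5°] cycloidal, h=25: full span → s += 25 → s = 54.0000
seg 4 [153.5°–221.9°] dwell: s stays 54.0000
seg 5 [221.9°–261.2°] uniform, h=26: full span → s += 26 → s = 80.0000
seg 6 [261.2°–360°] uniform, h=10: θ=291.6° here. β=30.4, B=98.8. 10·30.4/98.8 = 3.0769 → s = 83.0769

83.0769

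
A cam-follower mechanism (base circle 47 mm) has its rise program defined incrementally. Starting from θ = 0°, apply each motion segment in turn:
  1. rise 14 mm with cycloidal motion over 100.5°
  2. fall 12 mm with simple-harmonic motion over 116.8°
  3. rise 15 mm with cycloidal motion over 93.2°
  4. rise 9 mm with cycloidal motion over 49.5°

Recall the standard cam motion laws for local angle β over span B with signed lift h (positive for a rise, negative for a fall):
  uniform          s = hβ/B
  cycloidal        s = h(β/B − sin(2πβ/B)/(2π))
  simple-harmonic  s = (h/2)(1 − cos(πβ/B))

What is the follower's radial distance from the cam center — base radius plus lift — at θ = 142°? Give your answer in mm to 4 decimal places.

seg 1 [0°–100.5°] cycloidal, h=14: full span → s += 14 → s = 14.0000
seg 2 [100.5°–217.3°] simple-harmonic, h=-12: θ=142° here. β=41.5, B=116.8. -12/2·(1 − cos(π·0.3553)) = -3.3656 → s = 10.6344
radial distance = base radius + s = 47 + 10.6344 = 57.6344

57.6344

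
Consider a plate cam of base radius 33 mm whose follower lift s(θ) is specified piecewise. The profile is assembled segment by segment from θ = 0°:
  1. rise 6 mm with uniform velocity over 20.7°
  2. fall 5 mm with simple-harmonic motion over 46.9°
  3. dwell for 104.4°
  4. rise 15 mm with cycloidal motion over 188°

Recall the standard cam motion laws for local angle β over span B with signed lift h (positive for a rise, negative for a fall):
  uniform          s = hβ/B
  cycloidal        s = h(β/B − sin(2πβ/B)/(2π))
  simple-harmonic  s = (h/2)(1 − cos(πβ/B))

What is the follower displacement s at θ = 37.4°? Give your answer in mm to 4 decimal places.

seg 1 [0°–20.7°] uniform, h=6: full span → s += 6 → s = 6.0000
seg 2 [20.7°–67.6°] simple-harmonic, h=-5: θ=37.4° here. β=16.7, B=46.9. -5/2·(1 − cos(π·0.3561)) = -1.4078 → s = 4.5922

4.5922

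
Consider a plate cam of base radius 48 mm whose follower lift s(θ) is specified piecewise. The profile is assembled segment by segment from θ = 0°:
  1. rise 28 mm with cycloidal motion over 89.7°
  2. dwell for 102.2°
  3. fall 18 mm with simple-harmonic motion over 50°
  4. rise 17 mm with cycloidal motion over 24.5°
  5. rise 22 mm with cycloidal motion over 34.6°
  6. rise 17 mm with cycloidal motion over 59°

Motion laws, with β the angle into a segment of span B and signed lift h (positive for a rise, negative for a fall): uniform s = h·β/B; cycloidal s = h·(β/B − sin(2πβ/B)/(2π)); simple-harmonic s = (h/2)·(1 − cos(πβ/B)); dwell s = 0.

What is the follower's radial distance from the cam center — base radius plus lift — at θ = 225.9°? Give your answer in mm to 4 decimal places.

seg 1 [0°–89.7°] cycloidal, h=28: full span → s += 28 → s = 28.0000
seg 2 [89.7°–191.9°] dwell: s stays 28.0000
seg 3 [191.9°–241.9°] simple-harmonic, h=-18: θ=225.9° here. β=34, B=50. -18/2·(1 − cos(π·0.6800)) = -13.8224 → s = 14.1776
radial distance = base radius + s = 48 + 14.1776 = 62.1776

62.1776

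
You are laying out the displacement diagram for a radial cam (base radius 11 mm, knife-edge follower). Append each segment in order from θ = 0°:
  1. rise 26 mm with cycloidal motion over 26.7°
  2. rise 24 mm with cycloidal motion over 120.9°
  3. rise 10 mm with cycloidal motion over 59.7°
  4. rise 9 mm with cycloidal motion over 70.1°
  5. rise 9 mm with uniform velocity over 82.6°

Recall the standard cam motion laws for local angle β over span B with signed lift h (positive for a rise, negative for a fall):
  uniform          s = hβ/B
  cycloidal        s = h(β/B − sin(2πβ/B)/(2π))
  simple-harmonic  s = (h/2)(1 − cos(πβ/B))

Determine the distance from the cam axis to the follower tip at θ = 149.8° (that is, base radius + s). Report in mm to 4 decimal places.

seg 1 [0°–26.7°] cycloidal, h=26: full span → s += 26 → s = 26.0000
seg 2 [26.7°–147.6°] cycloidal, h=24: full span → s += 24 → s = 50.0000
seg 3 [147.6°–207.3°] cycloidal, h=10: θ=149.8° here. β=2.2, B=59.7. 10·(0.0369 − sin(2π·0.0369)/(2π)) = 0.0033 → s = 50.0033
radial distance = base radius + s = 11 + 50.0033 = 61.0033

61.0033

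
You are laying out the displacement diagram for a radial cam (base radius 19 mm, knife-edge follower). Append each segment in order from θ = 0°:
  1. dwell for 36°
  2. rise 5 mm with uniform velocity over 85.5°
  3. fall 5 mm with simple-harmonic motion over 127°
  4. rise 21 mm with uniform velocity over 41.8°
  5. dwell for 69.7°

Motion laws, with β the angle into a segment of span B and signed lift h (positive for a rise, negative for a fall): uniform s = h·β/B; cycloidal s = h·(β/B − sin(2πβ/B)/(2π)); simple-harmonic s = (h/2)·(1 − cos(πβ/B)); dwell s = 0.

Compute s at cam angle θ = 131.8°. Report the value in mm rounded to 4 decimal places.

seg 1 [0°–36°] dwell: s stays 0.0000
seg 2 [36°–121.5°] uniform, h=5: full span → s += 5 → s = 5.0000
seg 3 [121.5°–248.5°] simple-harmonic, h=-5: θ=131.8° here. β=10.3, B=127. -5/2·(1 − cos(π·0.0811)) = -0.0807 → s = 4.9193

4.9193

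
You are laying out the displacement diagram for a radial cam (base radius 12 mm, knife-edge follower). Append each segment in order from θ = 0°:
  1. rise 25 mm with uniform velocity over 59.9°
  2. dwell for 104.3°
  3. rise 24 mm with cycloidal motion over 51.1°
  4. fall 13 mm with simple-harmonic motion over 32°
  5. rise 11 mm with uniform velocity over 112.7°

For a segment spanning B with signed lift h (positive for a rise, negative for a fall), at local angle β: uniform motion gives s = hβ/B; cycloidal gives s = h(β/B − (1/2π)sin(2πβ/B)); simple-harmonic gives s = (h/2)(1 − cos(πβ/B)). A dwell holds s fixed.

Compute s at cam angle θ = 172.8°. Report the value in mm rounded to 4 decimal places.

seg 1 [0°–59.9°] uniform, h=25: full span → s += 25 → s = 25.0000
seg 2 [59.9°–164.2°] dwell: s stays 25.0000
seg 3 [164.2°–215.3°] cycloidal, h=24: θ=172.8° here. β=8.6, B=51.1. 24·(0.1683 − sin(2π·0.1683)/(2π)) = 0.7118 → s = 25.7118

25.7118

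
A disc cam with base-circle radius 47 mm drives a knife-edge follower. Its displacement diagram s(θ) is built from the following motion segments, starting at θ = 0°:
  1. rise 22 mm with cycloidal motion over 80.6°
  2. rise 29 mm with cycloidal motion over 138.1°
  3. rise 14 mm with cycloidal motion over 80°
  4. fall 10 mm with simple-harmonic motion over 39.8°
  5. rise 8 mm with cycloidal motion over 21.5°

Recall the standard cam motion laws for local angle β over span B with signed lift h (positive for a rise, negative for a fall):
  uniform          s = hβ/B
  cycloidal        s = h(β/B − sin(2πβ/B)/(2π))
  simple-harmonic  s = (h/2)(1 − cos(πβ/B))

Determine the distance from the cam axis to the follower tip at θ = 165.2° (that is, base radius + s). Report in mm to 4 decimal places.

seg 1 [0°–80.6°] cycloidal, h=22: full span → s += 22 → s = 22.0000
seg 2 [80.6°–218.7°] cycloidal, h=29: θ=165.2° here. β=84.6, B=138.1. 29·(0.6126 − sin(2π·0.6126)/(2π)) = 20.7651 → s = 42.7651
radial distance = base radius + s = 47 + 42.7651 = 89.7651

89.7651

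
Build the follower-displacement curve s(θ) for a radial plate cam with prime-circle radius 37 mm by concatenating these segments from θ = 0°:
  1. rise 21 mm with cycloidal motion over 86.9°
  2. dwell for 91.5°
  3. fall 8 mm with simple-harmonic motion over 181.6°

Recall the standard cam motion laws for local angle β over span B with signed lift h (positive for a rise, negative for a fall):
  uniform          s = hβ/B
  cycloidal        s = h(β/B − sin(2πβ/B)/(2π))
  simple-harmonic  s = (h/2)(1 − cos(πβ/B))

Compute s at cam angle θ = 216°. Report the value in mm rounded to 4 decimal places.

seg 1 [0°–86.9°] cycloidal, h=21: full span → s += 21 → s = 21.0000
seg 2 [86.9°–178.4°] dwell: s stays 21.0000
seg 3 [178.4°–360°] simple-harmonic, h=-8: θ=216° here. β=37.6, B=181.6. -8/2·(1 − cos(π·0.2070)) = -0.8168 → s = 20.1832

20.1832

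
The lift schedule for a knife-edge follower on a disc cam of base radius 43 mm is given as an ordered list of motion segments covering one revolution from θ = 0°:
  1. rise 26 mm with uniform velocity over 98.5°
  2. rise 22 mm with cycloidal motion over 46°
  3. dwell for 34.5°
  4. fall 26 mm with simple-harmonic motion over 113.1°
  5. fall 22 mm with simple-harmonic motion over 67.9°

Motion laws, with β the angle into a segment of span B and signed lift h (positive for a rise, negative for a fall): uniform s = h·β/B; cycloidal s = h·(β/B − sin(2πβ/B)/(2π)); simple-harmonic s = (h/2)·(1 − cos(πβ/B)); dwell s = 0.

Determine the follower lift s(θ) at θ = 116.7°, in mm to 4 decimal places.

seg 1 [0°–98.5°] uniform, h=26: full span → s += 26 → s = 26.0000
seg 2 [98.5°–144.5°] cycloidal, h=22: θ=116.7° here. β=18.2, B=46. 22·(0.3957 − sin(2π·0.3957)/(2π)) = 6.5697 → s = 32.5697

32.5697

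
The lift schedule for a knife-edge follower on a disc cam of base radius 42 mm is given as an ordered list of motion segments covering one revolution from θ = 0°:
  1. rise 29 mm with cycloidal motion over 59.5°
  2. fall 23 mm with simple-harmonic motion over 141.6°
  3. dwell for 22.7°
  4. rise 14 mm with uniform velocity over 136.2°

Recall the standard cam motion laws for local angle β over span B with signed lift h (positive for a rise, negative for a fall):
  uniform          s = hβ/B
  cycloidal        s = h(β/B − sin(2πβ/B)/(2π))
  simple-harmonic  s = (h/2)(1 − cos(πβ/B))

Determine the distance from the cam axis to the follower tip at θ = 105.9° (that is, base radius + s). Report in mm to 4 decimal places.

seg 1 [0°–59.5°] cycloidal, h=29: full span → s += 29 → s = 29.0000
seg 2 [59.5°–201.1°] simple-harmonic, h=-23: θ=105.9° here. β=46.4, B=141.6. -23/2·(1 − cos(π·0.3277)) = -5.5741 → s = 23.4259
radial distance = base radius + s = 42 + 23.4259 = 65.4259

65.4259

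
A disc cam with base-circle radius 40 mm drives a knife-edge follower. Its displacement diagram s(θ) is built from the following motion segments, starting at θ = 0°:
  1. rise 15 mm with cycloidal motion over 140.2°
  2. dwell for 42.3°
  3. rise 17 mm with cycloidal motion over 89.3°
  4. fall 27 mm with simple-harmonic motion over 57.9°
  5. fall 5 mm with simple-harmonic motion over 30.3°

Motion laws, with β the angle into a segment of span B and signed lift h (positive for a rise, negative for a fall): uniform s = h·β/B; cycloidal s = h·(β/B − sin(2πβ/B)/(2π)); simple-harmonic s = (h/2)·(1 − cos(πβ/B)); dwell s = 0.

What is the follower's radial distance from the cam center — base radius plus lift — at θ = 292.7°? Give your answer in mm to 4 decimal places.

seg 1 [0°–140.2°] cycloidal, h=15: full span → s += 15 → s = 15.0000
seg 2 [140.2°–182.5°] dwell: s stays 15.0000
seg 3 [182.5°–271.8°] cycloidal, h=17: full span → s += 17 → s = 32.0000
seg 4 [271.8°–329.7°] simple-harmonic, h=-27: θ=292.7° here. β=20.9, B=57.9. -27/2·(1 − cos(π·0.3610)) = -7.7891 → s = 24.2109
radial distance = base radius + s = 40 + 24.2109 = 64.2109

64.2109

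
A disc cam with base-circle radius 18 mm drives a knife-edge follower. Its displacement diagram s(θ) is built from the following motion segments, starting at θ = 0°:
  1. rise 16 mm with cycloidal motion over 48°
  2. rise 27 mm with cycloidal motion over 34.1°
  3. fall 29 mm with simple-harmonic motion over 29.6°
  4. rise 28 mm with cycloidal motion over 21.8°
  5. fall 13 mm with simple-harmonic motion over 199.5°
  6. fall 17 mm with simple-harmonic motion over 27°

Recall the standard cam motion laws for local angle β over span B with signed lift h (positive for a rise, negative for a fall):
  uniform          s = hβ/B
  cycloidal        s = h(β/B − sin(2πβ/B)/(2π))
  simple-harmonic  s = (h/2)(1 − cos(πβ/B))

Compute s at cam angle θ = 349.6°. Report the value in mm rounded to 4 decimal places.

seg 1 [0°–48°] cycloidal, h=16: full span → s += 16 → s = 16.0000
seg 2 [48°–82.1°] cycloidal, h=27: full span → s += 27 → s = 43.0000
seg 3 [82.1°–111.7°] simple-harmonic, h=-29: full span → s += -29 → s = 14.0000
seg 4 [111.7°–133.5°] cycloidal, h=28: full span → s += 28 → s = 42.0000
seg 5 [133.5°–333°] simple-harmonic, h=-13: full span → s += -13 → s = 29.0000
seg 6 [333°–360°] simple-harmonic, h=-17: θ=349.6° here. β=16.6, B=27. -17/2·(1 − cos(π·0.6148)) = -11.4999 → s = 17.5001

17.5001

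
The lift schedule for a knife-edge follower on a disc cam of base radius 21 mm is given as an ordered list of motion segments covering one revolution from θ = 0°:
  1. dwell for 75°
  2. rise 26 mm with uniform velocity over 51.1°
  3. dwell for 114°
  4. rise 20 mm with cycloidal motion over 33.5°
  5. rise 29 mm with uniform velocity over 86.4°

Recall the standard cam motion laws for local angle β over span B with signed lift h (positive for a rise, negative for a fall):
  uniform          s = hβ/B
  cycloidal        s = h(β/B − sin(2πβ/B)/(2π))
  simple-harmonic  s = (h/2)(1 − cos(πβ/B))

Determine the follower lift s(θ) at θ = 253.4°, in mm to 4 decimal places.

seg 1 [0°–75°] dwell: s stays 0.0000
seg 2 [75°–126.1°] uniform, h=26: full span → s += 26 → s = 26.0000
seg 3 [126.1°–240.1°] dwell: s stays 26.0000
seg 4 [240.1°–273.6°] cycloidal, h=20: θ=253.4° here. β=13.3, B=33.5. 20·(0.3970 − sin(2π·0.3970)/(2π)) = 6.0214 → s = 32.0214

32.0214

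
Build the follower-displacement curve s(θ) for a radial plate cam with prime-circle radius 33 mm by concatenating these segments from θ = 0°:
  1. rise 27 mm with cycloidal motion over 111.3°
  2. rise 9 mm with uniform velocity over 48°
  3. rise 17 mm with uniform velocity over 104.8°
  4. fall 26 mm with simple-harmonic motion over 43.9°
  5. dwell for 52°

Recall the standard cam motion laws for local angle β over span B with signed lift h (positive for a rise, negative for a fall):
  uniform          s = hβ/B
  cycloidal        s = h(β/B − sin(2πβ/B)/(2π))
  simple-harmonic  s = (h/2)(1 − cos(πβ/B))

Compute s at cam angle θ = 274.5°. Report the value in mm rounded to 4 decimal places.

seg 1 [0°–111.3°] cycloidal, h=27: full span → s += 27 → s = 27.0000
seg 2 [111.3°–159.3°] uniform, h=9: full span → s += 9 → s = 36.0000
seg 3 [159.3°–264.1°] uniform, h=17: full span → s += 17 → s = 53.0000
seg 4 [264.1°–308°] simple-harmonic, h=-26: θ=274.5° here. β=10.4, B=43.9. -26/2·(1 − cos(π·0.2369)) = -3.4372 → s = 49.5628

49.5628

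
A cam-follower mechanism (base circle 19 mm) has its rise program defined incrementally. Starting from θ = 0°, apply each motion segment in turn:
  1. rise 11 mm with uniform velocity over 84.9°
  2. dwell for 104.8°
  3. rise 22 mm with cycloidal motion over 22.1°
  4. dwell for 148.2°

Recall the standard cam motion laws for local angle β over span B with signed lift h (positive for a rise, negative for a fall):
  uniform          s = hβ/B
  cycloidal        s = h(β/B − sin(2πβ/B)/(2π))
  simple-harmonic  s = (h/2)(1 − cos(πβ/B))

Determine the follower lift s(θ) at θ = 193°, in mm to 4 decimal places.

seg 1 [0°–84.9°] uniform, h=11: full span → s += 11 → s = 11.0000
seg 2 [84.9°–189.7°] dwell: s stays 11.0000
seg 3 [189.7°–211.8°] cycloidal, h=22: θ=193° here. β=3.3, B=22.1. 22·(0.1493 − sin(2π·0.1493)/(2π)) = 0.4612 → s = 11.4612

11.4612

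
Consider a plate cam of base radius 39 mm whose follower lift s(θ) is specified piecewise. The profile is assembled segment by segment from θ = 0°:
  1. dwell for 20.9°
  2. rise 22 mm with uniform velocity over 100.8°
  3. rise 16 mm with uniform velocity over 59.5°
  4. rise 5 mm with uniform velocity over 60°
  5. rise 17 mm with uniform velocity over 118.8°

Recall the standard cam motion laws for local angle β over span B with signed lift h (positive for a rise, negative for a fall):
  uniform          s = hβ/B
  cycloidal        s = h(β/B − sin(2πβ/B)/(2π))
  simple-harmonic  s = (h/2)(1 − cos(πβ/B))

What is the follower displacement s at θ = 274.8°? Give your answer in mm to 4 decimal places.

seg 1 [0°–20.9°] dwell: s stays 0.0000
seg 2 [20.9°–121.7°] uniform, h=22: full span → s += 22 → s = 22.0000
seg 3 [121.7°–181.2°] uniform, h=16: full span → s += 16 → s = 38.0000
seg 4 [181.2°–241.2°] uniform, h=5: full span → s += 5 → s = 43.0000
seg 5 [241.2°–360°] uniform, h=17: θ=274.8° here. β=33.6, B=118.8. 17·33.6/118.8 = 4.8081 → s = 47.8081

47.8081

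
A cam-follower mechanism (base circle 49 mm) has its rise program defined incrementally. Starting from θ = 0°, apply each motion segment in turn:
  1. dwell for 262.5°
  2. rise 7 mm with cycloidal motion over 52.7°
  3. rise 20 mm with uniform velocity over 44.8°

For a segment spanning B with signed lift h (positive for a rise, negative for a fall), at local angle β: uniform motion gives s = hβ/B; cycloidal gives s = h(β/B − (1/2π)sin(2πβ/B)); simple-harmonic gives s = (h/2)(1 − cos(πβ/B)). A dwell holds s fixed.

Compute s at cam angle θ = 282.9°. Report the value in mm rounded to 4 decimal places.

seg 1 [0°–262.5°] dwell: s stays 0.0000
seg 2 [262.5°–315.2°] cycloidal, h=7: θ=282.9° here. β=20.4, B=52.7. 7·(0.3871 − sin(2π·0.3871)/(2π)) = 1.9840 → s = 1.9840

1.9840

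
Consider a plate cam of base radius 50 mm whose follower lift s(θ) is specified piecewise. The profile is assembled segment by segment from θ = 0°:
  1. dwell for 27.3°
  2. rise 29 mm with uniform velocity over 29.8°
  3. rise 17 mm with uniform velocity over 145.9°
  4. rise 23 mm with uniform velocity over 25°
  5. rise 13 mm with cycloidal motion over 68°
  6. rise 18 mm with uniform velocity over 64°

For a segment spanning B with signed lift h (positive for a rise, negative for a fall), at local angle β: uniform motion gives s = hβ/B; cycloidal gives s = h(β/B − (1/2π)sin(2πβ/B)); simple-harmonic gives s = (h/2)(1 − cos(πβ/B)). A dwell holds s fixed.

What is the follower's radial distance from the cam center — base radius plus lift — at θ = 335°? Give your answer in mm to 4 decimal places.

seg 1 [0°–27.3°] dwell: s stays 0.0000
seg 2 [27.3°–57.1°] uniform, h=29: full span → s += 29 → s = 29.0000
seg 3 [57.1°–203°] uniform, h=17: full span → s += 17 → s = 46.0000
seg 4 [203°–228°] uniform, h=23: full span → s += 23 → s = 69.0000
seg 5 [228°–296°] cycloidal, h=13: full span → s += 13 → s = 82.0000
seg 6 [296°–360°] uniform, h=18: θ=335° here. β=39, B=64. 18·39/64 = 10.9688 → s = 92.9688
radial distance = base radius + s = 50 + 92.9688 = 142.9688

142.9688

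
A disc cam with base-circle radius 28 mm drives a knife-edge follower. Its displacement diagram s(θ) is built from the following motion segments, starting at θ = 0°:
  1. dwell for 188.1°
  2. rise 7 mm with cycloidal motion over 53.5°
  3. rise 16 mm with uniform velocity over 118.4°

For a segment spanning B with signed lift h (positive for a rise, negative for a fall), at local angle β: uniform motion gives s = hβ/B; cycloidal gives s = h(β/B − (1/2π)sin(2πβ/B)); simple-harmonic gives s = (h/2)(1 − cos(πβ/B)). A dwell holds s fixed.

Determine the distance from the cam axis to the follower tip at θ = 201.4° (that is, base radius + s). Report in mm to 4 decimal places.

seg 1 [0°–188.1°] dwell: s stays 0.0000
seg 2 [188.1°–241.6°] cycloidal, h=7: θ=201.4° here. β=13.3, B=53.5. 7·(0.2486 − sin(2π·0.2486)/(2π)) = 0.6261 → s = 0.6261
radial distance = base radius + s = 28 + 0.6261 = 28.6261

28.6261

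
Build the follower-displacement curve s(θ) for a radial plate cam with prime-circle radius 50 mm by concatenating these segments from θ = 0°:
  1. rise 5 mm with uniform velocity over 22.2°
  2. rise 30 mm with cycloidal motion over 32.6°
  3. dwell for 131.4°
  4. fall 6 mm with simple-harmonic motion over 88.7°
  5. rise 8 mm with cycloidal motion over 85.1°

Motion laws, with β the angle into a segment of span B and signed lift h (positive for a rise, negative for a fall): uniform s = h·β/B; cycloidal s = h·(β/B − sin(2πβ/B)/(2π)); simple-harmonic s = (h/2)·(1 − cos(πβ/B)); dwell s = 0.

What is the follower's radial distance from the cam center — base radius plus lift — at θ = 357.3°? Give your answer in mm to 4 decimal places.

seg 1 [0°–22.2°] uniform, h=5: full span → s += 5 → s = 5.0000
seg 2 [22.2°–54.8°] cycloidal, h=30: full span → s += 30 → s = 35.0000
seg 3 [54.8°–186.2°] dwell: s stays 35.0000
seg 4 [186.2°–274.9°] simple-harmonic, h=-6: full span → s += -6 → s = 29.0000
seg 5 [274.9°–360°] cycloidal, h=8: θ=357.3° here. β=82.4, B=85.1. 8·(0.9683 − sin(2π·0.9683)/(2π)) = 7.9983 → s = 36.9983
radial distance = base radius + s = 50 + 36.9983 = 86.9983

86.9983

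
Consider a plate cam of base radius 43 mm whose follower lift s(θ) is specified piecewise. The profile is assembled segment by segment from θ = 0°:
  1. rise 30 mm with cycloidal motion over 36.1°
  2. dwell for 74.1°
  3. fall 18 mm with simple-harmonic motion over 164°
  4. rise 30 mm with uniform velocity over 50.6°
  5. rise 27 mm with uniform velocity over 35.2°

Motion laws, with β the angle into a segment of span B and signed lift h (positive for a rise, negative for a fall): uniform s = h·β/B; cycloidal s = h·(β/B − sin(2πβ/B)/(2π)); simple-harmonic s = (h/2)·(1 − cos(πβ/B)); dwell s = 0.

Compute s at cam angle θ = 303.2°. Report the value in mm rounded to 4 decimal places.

seg 1 [0°–36.1°] cycloidal, h=30: full span → s += 30 → s = 30.0000
seg 2 [36.1°–110.2°] dwell: s stays 30.0000
seg 3 [110.2°–274.2°] simple-harmonic, h=-18: full span → s += -18 → s = 12.0000
seg 4 [274.2°–324.8°] uniform, h=30: θ=303.2° here. β=29, B=50.6. 30·29/50.6 = 17.1937 → s = 29.1937

29.1937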